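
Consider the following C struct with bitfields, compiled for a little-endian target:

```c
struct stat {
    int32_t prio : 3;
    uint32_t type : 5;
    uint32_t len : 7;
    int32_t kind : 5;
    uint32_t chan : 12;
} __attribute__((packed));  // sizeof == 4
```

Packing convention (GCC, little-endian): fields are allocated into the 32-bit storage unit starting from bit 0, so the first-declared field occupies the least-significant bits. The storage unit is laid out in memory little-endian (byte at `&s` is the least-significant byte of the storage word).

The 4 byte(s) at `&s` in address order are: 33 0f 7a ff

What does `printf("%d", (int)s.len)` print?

15

[0]=0x33 [1]=0x0f [2]=0x7a [3]=0xff (little-endian) → word 0xff7a0f33
prio [0+:3] = (word>>0) & 0x7 = 3
type [3+:5] = (word>>3) & 0x1f = 6
len [8+:7] = (word>>8) & 0x7f = 15  ←
kind [15+:5] = (word>>15) & 0x1f = 20
chan [20+:12] = (word>>20) & 0xfff = 4087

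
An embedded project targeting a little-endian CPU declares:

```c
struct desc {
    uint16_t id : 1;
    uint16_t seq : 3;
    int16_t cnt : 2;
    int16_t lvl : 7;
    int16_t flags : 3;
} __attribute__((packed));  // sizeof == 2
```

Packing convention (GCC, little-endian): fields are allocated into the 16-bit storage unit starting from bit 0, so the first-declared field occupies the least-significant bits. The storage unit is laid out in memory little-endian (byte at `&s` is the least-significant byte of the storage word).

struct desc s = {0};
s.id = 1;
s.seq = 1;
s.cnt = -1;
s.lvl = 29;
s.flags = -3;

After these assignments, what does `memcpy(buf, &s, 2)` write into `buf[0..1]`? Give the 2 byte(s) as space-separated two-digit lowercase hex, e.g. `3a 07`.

id (1b) val=1 bits=0x1 at bit 0: 0x0001
seq (3b) val=1 bits=0x1 at bit 1: 0x0003
cnt (2b) val=-1 bits=0x3 at bit 4: 0x0033
lvl (7b) val=29 bits=0x1d at bit 6: 0x0773
flags (3b) val=-3 bits=0x5 at bit 13: 0xa773
word = 0xa773 → little-endian bytes:
  [0]=0x73  [1]=0xa7

73 a7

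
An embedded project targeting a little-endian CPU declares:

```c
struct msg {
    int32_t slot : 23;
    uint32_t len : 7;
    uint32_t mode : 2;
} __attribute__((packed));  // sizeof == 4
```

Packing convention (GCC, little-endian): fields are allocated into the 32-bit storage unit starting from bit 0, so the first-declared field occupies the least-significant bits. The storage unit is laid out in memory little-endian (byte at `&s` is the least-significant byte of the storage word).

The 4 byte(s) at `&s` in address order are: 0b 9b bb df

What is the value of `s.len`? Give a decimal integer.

[0]=0x0b [1]=0x9b [2]=0xbb [3]=0xdf (little-endian) → word 0xdfbb9b0b
slot:23 @ bit 0 → (0xdfbb9b0b>>0)&0x7fffff = 0x3b9b0b
len:7 @ bit 23 → (0xdfbb9b0b>>23)&0x7f = 0x3f  ←
mode:2 @ bit 30 → (0xdfbb9b0b>>30)&0x3 = 0x3

63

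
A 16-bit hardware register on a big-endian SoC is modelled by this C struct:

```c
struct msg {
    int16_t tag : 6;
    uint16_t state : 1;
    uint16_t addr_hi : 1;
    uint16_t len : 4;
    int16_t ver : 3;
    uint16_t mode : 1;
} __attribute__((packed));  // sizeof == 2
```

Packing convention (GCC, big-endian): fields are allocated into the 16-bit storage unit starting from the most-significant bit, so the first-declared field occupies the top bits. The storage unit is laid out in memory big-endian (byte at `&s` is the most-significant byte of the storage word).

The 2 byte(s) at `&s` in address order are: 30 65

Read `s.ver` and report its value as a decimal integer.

2

[0]=0x30 [1]=0x65 (big-endian) → word 0x3065
tag:6 @ bit 10 → (0x3065>>10)&0x3f = 0xc
state:1 @ bit 9 → (0x3065>>9)&0x1 = 0x0
addr_hi:1 @ bit 8 → (0x3065>>8)&0x1 = 0x0
len:4 @ bit 4 → (0x3065>>4)&0xf = 0x6
ver:3 @ bit 1 → (0x3065>>1)&0x7 = 0x2  ←
mode:1 @ bit 0 → (0x3065>>0)&0x1 = 0x1
ver signed 3b, MSB=0: value = 2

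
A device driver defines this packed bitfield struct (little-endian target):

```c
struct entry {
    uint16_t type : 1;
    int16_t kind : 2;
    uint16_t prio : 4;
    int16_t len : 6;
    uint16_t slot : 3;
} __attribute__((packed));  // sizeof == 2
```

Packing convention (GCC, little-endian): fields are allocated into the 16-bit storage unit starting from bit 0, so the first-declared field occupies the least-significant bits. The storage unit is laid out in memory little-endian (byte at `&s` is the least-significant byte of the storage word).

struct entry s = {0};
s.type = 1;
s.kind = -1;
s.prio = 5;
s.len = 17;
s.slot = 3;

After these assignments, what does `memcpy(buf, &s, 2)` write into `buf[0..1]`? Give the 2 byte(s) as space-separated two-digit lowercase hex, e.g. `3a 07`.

af 68

type:1 = 1 → 0x1 << 0 → word 0x0001
kind:2 = -1 → 0x3 << 1 → word 0x0007
prio:4 = 5 → 0x5 << 3 → word 0x002f
len:6 = 17 → 0x11 << 7 → word 0x08af
slot:3 = 3 → 0x3 << 13 → word 0x68af
word = 0x68af → little-endian bytes:
  [0]=0xaf  [1]=0x68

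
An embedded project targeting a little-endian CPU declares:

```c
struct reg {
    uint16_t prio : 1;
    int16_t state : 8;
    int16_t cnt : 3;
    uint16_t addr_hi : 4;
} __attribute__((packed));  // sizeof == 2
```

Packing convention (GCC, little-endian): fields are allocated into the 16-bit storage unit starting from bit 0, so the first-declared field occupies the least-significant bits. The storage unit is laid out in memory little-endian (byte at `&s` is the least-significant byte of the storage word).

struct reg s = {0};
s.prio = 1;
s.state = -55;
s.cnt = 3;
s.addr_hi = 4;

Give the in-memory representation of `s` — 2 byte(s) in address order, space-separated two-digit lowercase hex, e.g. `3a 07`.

93 47

[0+:1] prio=1 & 0x1 = 0x1; word=0x0001
[1+:8] state=-55 & 0xff = 0xc9; word=0x0193
[9+:3] cnt=3 & 0x7 = 0x3; word=0x0793
[12+:4] addr_hi=4 & 0xf = 0x4; word=0x4793
word = 0x4793 → little-endian bytes:
  [0]=0x93  [1]=0x47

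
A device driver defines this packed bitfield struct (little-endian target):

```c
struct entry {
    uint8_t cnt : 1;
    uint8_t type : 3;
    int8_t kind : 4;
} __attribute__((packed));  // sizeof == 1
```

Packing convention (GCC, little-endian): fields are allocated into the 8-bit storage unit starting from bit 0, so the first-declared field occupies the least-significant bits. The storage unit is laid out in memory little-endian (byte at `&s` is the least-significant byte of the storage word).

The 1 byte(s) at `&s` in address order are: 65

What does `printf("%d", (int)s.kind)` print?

[0]=0x65 (little-endian) → word 0x65
cnt [0+:1] = (word>>0) & 0x1 = 1
type [1+:3] = (word>>1) & 0x7 = 2
kind [4+:4] = (word>>4) & 0xf = 6  ←
kind signed 4b, MSB=0: value = 6

6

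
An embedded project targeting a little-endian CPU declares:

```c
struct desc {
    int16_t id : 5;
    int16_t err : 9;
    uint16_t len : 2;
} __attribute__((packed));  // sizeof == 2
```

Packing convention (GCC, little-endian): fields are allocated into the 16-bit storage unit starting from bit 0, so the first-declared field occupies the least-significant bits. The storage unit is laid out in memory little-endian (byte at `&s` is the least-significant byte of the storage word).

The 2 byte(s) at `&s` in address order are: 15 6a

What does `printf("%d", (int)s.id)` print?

-11

[0]=0x15 [1]=0x6a (little-endian) → word 0x6a15
id:5 @ bit 0 → (0x6a15>>0)&0x1f = 0x15  ←
err:9 @ bit 5 → (0x6a15>>5)&0x1ff = 0x150
len:2 @ bit 14 → (0x6a15>>14)&0x3 = 0x1
id signed 5b, MSB=1: 21 - 32 = -11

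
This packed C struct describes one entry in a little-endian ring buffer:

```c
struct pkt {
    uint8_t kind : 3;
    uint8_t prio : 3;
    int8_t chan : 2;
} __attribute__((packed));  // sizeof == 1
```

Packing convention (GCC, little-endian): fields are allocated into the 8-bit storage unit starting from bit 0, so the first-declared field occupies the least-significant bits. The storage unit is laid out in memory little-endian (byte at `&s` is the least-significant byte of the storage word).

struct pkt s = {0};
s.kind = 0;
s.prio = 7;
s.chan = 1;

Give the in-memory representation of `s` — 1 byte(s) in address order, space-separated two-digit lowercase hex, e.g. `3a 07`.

78

[0+:3] kind=0 & 0x7 = 0x0; word=0x00
[3+:3] prio=7 & 0x7 = 0x7; word=0x38
[6+:2] chan=1 & 0x3 = 0x1; word=0x78
word = 0x78 → little-endian bytes:
  [0]=0x78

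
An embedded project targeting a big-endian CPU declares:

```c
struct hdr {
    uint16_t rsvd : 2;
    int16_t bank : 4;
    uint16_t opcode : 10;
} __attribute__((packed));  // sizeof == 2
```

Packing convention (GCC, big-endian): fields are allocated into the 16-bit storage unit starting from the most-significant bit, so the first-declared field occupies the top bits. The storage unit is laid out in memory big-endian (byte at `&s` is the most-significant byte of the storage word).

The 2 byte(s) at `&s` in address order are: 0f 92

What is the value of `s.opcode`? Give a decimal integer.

914

[0]=0x0f [1]=0x92 (big-endian) → word 0x0f92
rsvd:2 @ bit 14 → (0x0f92>>14)&0x3 = 0x0
bank:4 @ bit 10 → (0x0f92>>10)&0xf = 0x3
opcode:10 @ bit 0 → (0x0f92>>0)&0x3ff = 0x392  ←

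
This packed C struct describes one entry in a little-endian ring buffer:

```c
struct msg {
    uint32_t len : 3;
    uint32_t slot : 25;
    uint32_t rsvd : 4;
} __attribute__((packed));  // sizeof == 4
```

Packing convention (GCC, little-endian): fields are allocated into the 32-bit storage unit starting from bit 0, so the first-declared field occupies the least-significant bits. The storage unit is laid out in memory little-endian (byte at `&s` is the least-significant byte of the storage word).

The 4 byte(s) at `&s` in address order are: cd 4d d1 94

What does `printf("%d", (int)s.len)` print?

[0]=0xcd [1]=0x4d [2]=0xd1 [3]=0x94 (little-endian) → word 0x94d14dcd
len [0+:3] = (word>>0) & 0x7 = 5  ←
slot [3+:25] = (word>>3) & 0x1ffffff = 10103225
rsvd [28+:4] = (word>>28) & 0xf = 9

5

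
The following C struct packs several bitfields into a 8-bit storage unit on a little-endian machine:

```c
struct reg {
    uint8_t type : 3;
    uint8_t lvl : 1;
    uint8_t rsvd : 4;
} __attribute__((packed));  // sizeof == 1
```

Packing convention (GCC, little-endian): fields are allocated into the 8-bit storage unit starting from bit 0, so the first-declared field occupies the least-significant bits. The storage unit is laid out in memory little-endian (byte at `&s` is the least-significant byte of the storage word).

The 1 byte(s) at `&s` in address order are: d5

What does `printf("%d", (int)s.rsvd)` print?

13

[0]=0xd5 (little-endian) → word 0xd5
type [0+:3] = (word>>0) & 0x7 = 5
lvl [3+:1] = (word>>3) & 0x1 = 0
rsvd [4+:4] = (word>>4) & 0xf = 13  ←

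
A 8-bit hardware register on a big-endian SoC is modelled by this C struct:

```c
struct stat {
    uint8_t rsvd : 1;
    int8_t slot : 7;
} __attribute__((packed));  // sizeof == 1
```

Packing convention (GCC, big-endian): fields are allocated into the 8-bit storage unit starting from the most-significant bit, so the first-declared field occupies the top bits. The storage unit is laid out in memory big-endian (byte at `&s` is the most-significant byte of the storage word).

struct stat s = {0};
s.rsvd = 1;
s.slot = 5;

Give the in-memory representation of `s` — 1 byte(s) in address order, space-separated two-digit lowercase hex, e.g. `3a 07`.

85

rsvd:1 = 1 → 0x1 << 7 → word 0x80
slot:7 = 5 → 0x5 << 0 → word 0x85
word = 0x85 → big-endian bytes:
  [0]=0x85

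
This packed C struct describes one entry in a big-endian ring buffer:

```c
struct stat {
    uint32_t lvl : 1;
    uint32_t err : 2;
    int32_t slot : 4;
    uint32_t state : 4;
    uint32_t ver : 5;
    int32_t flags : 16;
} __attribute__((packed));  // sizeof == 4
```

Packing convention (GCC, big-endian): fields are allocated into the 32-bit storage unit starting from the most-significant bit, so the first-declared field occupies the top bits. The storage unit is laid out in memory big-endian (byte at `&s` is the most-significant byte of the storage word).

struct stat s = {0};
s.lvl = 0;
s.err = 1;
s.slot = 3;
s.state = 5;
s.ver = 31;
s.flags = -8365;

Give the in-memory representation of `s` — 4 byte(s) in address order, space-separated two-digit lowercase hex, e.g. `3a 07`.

26 bf df 53

lvl:1 = 0 → 0x0 << 31 → word 0x00000000
err:2 = 1 → 0x1 << 29 → word 0x20000000
slot:4 = 3 → 0x3 << 25 → word 0x26000000
state:4 = 5 → 0x5 << 21 → word 0x26a00000
ver:5 = 31 → 0x1f << 16 → word 0x26bf0000
flags:16 = -8365 → 0xdf53 << 0 → word 0x26bfdf53
word = 0x26bfdf53 → big-endian bytes:
  [0]=0x26  [1]=0xbf  [2]=0xdf  [3]=0x53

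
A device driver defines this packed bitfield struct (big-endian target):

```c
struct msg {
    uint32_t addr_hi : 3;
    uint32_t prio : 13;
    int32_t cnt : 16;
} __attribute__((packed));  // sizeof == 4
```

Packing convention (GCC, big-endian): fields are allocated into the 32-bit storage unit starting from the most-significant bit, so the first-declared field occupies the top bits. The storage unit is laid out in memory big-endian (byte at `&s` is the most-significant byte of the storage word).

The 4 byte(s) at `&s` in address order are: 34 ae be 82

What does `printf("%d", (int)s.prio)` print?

[0]=0x34 [1]=0xae [2]=0xbe [3]=0x82 (big-endian) → word 0x34aebe82
addr_hi [29+:3] = (word>>29) & 0x7 = 1
prio [16+:13] = (word>>16) & 0x1fff = 5294  ←
cnt [0+:16] = (word>>0) & 0xffff = 48770

5294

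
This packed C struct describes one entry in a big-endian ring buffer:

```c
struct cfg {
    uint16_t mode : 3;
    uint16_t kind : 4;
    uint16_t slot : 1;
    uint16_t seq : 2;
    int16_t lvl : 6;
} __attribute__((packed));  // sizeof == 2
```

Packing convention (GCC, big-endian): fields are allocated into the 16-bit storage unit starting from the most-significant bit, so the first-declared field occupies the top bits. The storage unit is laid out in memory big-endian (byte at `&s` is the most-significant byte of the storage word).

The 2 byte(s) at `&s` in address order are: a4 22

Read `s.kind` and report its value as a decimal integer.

2

[0]=0xa4 [1]=0x22 (big-endian) → word 0xa422
mode:3 @ bit 13 → (0xa422>>13)&0x7 = 0x5
kind:4 @ bit 9 → (0xa422>>9)&0xf = 0x2  ←
slot:1 @ bit 8 → (0xa422>>8)&0x1 = 0x0
seq:2 @ bit 6 → (0xa422>>6)&0x3 = 0x0
lvl:6 @ bit 0 → (0xa422>>0)&0x3f = 0x22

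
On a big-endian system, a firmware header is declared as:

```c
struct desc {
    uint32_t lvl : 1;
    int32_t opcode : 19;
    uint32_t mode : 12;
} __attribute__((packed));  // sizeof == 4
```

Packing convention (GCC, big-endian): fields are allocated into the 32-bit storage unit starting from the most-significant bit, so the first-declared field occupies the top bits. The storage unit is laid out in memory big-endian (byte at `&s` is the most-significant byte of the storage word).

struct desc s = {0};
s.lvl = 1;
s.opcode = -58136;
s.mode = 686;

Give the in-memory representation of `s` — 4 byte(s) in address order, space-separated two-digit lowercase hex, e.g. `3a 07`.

f1 ce 82 ae

lvl:1 = 1 → 0x1 << 31 → word 0x80000000
opcode:19 = -58136 → 0x71ce8 << 12 → word 0xf1ce8000
mode:12 = 686 → 0x2ae << 0 → word 0xf1ce82ae
word = 0xf1ce82ae → big-endian bytes:
  [0]=0xf1  [1]=0xce  [2]=0x82  [3]=0xae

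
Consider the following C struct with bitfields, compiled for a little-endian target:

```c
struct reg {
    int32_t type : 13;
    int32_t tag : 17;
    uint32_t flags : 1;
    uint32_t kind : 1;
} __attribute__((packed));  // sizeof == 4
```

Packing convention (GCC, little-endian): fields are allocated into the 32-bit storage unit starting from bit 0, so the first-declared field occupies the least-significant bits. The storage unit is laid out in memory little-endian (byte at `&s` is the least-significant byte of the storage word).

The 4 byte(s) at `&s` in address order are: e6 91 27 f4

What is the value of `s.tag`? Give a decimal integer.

[0]=0xe6 [1]=0x91 [2]=0x27 [3]=0xf4 (little-endian) → word 0xf42791e6
type:13 @ bit 0 → (0xf42791e6>>0)&0x1fff = 0x11e6
tag:17 @ bit 13 → (0xf42791e6>>13)&0x1ffff = 0x1a13c  ←
flags:1 @ bit 30 → (0xf42791e6>>30)&0x1 = 0x1
kind:1 @ bit 31 → (0xf42791e6>>31)&0x1 = 0x1
tag signed 17b, MSB=1: 106812 - 131072 = -24260

-24260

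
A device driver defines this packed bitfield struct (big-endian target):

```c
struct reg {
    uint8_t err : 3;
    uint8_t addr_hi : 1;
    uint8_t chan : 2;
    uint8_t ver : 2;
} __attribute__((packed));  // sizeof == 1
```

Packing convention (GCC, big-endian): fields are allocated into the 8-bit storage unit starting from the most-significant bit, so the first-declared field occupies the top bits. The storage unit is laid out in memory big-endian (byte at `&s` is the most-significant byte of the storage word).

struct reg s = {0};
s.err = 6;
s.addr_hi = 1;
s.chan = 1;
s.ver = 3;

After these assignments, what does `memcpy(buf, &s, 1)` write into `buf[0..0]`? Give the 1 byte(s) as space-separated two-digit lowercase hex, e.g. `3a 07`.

d7

err:3 = 6 → 0x6 << 5 → word 0xc0
addr_hi:1 = 1 → 0x1 << 4 → word 0xd0
chan:2 = 1 → 0x1 << 2 → word 0xd4
ver:2 = 3 → 0x3 << 0 → word 0xd7
word = 0xd7 → big-endian bytes:
  [0]=0xd7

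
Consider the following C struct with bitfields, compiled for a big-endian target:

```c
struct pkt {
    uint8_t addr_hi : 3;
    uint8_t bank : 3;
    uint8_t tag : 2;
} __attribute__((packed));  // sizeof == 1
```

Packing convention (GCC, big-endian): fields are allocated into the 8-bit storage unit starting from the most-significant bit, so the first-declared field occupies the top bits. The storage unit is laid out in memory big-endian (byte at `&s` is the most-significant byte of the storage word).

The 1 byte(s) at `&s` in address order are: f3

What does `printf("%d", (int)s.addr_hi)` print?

[0]=0xf3 (big-endian) → word 0xf3
addr_hi:3 @ bit 5 → (0xf3>>5)&0x7 = 0x7  ←
bank:3 @ bit 2 → (0xf3>>2)&0x7 = 0x4
tag:2 @ bit 0 → (0xf3>>0)&0x3 = 0x3

7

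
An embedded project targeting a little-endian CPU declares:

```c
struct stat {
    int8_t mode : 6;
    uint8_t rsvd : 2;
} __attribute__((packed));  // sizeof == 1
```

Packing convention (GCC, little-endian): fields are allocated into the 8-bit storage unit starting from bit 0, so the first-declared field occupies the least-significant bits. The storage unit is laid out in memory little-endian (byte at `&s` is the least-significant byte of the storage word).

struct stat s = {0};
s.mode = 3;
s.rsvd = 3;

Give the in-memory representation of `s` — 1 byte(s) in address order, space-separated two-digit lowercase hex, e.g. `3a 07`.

c3

mode (6b) val=3 bits=0x3 at bit 0: 0x03
rsvd (2b) val=3 bits=0x3 at bit 6: 0xc3
word = 0xc3 → little-endian bytes:
  [0]=0xc3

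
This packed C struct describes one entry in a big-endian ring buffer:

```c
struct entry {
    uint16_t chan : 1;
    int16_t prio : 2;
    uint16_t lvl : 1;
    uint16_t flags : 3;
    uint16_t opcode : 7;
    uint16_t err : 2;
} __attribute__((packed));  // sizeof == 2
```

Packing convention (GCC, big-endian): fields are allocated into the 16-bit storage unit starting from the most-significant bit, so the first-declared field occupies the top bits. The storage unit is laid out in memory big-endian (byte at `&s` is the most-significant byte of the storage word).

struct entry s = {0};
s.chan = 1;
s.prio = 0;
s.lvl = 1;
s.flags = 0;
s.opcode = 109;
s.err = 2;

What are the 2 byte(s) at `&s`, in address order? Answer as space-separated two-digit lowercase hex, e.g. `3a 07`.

chan (1b) val=1 bits=0x1 at bit 15: 0x8000
prio (2b) val=0 bits=0x0 at bit 13: 0x8000
lvl (1b) val=1 bits=0x1 at bit 12: 0x9000
flags (3b) val=0 bits=0x0 at bit 9: 0x9000
opcode (7b) val=109 bits=0x6d at bit 2: 0x91b4
err (2b) val=2 bits=0x2 at bit 0: 0x91b6
word = 0x91b6 → big-endian bytes:
  [0]=0x91  [1]=0xb6

91 b6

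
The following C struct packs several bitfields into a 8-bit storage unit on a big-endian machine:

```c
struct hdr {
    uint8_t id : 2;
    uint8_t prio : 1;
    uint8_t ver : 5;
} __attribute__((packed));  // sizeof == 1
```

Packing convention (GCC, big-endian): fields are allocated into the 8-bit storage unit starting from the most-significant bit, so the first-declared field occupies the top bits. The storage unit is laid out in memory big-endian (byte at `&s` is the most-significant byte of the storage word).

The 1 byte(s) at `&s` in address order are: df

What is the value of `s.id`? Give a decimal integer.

3

[0]=0xdf (big-endian) → word 0xdf
id [6+:2] = (word>>6) & 0x3 = 3  ←
prio [5+:1] = (word>>5) & 0x1 = 0
ver [0+:5] = (word>>0) & 0x1f = 31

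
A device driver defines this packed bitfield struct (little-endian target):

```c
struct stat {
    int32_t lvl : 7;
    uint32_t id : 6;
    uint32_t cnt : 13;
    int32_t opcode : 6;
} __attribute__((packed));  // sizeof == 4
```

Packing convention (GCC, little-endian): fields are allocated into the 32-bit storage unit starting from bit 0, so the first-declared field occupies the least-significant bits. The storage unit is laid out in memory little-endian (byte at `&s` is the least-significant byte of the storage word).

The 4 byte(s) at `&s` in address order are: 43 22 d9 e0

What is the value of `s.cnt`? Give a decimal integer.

1737

[0]=0x43 [1]=0x22 [2]=0xd9 [3]=0xe0 (little-endian) → word 0xe0d92243
lvl:7 @ bit 0 → (0xe0d92243>>0)&0x7f = 0x43
id:6 @ bit 7 → (0xe0d92243>>7)&0x3f = 0x4
cnt:13 @ bit 13 → (0xe0d92243>>13)&0x1fff = 0x6c9  ←
opcode:6 @ bit 26 → (0xe0d92243>>26)&0x3f = 0x38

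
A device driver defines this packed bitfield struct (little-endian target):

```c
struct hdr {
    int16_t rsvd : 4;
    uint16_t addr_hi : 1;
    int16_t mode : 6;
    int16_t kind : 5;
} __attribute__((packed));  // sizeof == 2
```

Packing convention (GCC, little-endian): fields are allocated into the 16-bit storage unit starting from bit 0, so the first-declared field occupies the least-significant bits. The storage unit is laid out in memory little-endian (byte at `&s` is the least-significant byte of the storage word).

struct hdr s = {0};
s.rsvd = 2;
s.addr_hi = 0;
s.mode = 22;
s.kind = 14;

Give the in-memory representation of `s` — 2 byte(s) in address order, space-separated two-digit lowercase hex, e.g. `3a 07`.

c2 72

[0+:4] rsvd=2 & 0xf = 0x2; word=0x0002
[4+:1] addr_hi=0 & 0x1 = 0x0; word=0x0002
[5+:6] mode=22 & 0x3f = 0x16; word=0x02c2
[11+:5] kind=14 & 0x1f = 0xe; word=0x72c2
word = 0x72c2 → little-endian bytes:
  [0]=0xc2  [1]=0x72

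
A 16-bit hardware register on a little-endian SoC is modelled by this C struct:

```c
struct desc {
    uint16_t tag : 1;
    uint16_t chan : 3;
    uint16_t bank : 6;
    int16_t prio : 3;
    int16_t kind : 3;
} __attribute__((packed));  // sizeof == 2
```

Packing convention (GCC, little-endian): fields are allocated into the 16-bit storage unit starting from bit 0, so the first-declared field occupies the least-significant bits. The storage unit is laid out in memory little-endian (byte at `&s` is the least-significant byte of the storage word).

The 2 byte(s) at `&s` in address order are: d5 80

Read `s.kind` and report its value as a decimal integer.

[0]=0xd5 [1]=0x80 (little-endian) → word 0x80d5
tag [0+:1] = (word>>0) & 0x1 = 1
chan [1+:3] = (word>>1) & 0x7 = 2
bank [4+:6] = (word>>4) & 0x3f = 13
prio [10+:3] = (word>>10) & 0x7 = 0
kind [13+:3] = (word>>13) & 0x7 = 4  ←
kind signed 3b, MSB=1: 4 - 8 = -4

-4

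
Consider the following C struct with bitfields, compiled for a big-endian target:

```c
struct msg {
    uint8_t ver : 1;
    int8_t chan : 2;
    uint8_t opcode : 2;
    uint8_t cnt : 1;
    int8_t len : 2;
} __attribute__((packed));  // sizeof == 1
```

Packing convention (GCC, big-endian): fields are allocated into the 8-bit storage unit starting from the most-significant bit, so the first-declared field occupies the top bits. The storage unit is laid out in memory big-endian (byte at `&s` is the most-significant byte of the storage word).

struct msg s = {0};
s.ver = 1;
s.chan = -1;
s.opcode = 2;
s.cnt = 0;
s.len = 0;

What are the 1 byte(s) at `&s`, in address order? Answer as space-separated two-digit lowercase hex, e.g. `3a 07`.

ver:1 = 1 → 0x1 << 7 → word 0x80
chan:2 = -1 → 0x3 << 5 → word 0xe0
opcode:2 = 2 → 0x2 << 3 → word 0xf0
cnt:1 = 0 → 0x0 << 2 → word 0xf0
len:2 = 0 → 0x0 << 0 → word 0xf0
word = 0xf0 → big-endian bytes:
  [0]=0xf0

f0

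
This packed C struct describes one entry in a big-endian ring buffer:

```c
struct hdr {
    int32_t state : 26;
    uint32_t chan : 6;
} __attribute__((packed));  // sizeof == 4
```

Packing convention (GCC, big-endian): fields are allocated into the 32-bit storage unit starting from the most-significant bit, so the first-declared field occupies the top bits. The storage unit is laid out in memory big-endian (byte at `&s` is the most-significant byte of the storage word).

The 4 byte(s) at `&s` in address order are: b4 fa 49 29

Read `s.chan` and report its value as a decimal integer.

41

[0]=0xb4 [1]=0xfa [2]=0x49 [3]=0x29 (big-endian) → word 0xb4fa4929
state:26 @ bit 6 → (0xb4fa4929>>6)&0x3ffffff = 0x2d3e924
chan:6 @ bit 0 → (0xb4fa4929>>0)&0x3f = 0x29  ←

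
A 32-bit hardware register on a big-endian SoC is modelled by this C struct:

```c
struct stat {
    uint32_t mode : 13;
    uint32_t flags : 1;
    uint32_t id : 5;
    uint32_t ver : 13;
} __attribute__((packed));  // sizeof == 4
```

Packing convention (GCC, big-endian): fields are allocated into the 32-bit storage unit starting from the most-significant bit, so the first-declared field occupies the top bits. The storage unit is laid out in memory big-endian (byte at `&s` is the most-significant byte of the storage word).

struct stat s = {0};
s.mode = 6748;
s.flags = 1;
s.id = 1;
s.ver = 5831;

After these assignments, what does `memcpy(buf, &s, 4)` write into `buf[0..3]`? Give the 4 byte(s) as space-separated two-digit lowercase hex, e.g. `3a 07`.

mode:13 = 6748 → 0x1a5c << 19 → word 0xd2e00000
flags:1 = 1 → 0x1 << 18 → word 0xd2e40000
id:5 = 1 → 0x1 << 13 → word 0xd2e42000
ver:13 = 5831 → 0x16c7 << 0 → word 0xd2e436c7
word = 0xd2e436c7 → big-endian bytes:
  [0]=0xd2  [1]=0xe4  [2]=0x36  [3]=0xc7

d2 e4 36 c7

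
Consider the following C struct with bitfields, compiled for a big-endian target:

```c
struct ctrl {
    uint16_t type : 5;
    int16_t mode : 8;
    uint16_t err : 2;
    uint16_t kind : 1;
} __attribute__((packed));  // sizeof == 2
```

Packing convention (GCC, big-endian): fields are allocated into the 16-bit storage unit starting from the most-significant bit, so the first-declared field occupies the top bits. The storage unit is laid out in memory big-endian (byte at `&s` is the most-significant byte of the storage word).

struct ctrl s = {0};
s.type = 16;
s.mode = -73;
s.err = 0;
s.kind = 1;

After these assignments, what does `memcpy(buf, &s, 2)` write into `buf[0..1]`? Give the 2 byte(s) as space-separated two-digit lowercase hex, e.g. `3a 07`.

type:5 = 16 → 0x10 << 11 → word 0x8000
mode:8 = -73 → 0xb7 << 3 → word 0x85b8
err:2 = 0 → 0x0 << 1 → word 0x85b8
kind:1 = 1 → 0x1 << 0 → word 0x85b9
word = 0x85b9 → big-endian bytes:
  [0]=0x85  [1]=0xb9

85 b9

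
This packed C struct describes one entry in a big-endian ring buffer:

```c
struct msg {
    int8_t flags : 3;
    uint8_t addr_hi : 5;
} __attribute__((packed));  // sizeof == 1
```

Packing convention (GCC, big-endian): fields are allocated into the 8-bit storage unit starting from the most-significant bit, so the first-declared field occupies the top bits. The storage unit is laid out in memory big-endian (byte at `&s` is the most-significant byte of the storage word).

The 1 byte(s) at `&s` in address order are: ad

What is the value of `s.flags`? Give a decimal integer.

[0]=0xad (big-endian) → word 0xad
flags [5+:3] = (word>>5) & 0x7 = 5  ←
addr_hi [0+:5] = (word>>0) & 0x1f = 13
flags signed 3b, MSB=1: 5 - 8 = -3

-3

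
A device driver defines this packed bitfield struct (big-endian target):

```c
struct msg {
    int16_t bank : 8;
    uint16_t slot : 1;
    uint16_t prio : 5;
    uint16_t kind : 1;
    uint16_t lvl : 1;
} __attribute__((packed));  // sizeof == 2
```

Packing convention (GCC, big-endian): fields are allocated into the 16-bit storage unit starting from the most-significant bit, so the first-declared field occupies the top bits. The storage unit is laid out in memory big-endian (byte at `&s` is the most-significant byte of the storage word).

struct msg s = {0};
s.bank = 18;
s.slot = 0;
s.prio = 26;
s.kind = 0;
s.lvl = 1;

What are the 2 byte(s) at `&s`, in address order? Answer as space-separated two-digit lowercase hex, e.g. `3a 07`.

[8+:8] bank=18 & 0xff = 0x12; word=0x1200
[7+:1] slot=0 & 0x1 = 0x0; word=0x1200
[2+:5] prio=26 & 0x1f = 0x1a; word=0x1268
[1+:1] kind=0 & 0x1 = 0x0; word=0x1268
[0+:1] lvl=1 & 0x1 = 0x1; word=0x1269
word = 0x1269 → big-endian bytes:
  [0]=0x12  [1]=0x69

12 69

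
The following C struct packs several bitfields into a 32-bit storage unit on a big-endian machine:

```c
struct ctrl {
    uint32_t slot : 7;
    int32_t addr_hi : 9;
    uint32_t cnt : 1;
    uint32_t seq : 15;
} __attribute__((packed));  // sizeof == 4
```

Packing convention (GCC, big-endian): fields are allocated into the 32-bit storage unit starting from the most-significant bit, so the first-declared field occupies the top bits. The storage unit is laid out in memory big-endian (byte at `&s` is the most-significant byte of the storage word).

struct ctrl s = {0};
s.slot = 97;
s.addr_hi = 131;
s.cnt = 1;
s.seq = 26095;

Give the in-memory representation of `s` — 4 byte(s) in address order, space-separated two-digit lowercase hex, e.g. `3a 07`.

c2 83 e5 ef

slot (7b) val=97 bits=0x61 at bit 25: 0xc2000000
addr_hi (9b) val=131 bits=0x83 at bit 16: 0xc2830000
cnt (1b) val=1 bits=0x1 at bit 15: 0xc2838000
seq (15b) val=26095 bits=0x65ef at bit 0: 0xc283e5ef
word = 0xc283e5ef → big-endian bytes:
  [0]=0xc2  [1]=0x83  [2]=0xe5  [3]=0xef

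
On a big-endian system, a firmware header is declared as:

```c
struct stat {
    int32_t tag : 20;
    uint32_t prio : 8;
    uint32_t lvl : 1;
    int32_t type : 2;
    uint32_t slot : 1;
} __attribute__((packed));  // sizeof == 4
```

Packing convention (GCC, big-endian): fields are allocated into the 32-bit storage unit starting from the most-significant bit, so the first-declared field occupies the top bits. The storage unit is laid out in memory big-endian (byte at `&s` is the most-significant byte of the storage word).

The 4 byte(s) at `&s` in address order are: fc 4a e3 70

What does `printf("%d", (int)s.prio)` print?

55

[0]=0xfc [1]=0x4a [2]=0xe3 [3]=0x70 (big-endian) → word 0xfc4ae370
tag:20 @ bit 12 → (0xfc4ae370>>12)&0xfffff = 0xfc4ae
prio:8 @ bit 4 → (0xfc4ae370>>4)&0xff = 0x37  ←
lvl:1 @ bit 3 → (0xfc4ae370>>3)&0x1 = 0x0
type:2 @ bit 1 → (0xfc4ae370>>1)&0x3 = 0x0
slot:1 @ bit 0 → (0xfc4ae370>>0)&0x1 = 0x0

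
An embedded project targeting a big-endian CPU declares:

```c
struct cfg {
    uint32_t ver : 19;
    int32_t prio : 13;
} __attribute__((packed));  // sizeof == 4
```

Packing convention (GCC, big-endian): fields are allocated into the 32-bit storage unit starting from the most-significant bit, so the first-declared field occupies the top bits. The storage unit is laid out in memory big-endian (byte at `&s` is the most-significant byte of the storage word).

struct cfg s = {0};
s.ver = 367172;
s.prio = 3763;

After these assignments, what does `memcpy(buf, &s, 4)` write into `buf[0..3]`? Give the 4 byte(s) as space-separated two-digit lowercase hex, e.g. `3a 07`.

b3 48 8e b3

[13+:19] ver=367172 & 0x7ffff = 0x59a44; word=0xb3488000
[0+:13] prio=3763 & 0x1fff = 0xeb3; word=0xb3488eb3
word = 0xb3488eb3 → big-endian bytes:
  [0]=0xb3  [1]=0x48  [2]=0x8e  [3]=0xb3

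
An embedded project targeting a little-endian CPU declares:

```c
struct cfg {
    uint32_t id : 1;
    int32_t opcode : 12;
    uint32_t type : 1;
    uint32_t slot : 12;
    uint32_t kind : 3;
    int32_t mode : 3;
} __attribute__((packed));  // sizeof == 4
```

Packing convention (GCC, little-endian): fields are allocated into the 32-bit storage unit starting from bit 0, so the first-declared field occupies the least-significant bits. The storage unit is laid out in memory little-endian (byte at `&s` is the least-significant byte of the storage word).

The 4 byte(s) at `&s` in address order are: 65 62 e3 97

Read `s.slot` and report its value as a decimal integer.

[0]=0x65 [1]=0x62 [2]=0xe3 [3]=0x97 (little-endian) → word 0x97e36265
id:1 @ bit 0 → (0x97e36265>>0)&0x1 = 0x1
opcode:12 @ bit 1 → (0x97e36265>>1)&0xfff = 0x132
type:1 @ bit 13 → (0x97e36265>>13)&0x1 = 0x1
slot:12 @ bit 14 → (0x97e36265>>14)&0xfff = 0xf8d  ←
kind:3 @ bit 26 → (0x97e36265>>26)&0x7 = 0x5
mode:3 @ bit 29 → (0x97e36265>>29)&0x7 = 0x4

3981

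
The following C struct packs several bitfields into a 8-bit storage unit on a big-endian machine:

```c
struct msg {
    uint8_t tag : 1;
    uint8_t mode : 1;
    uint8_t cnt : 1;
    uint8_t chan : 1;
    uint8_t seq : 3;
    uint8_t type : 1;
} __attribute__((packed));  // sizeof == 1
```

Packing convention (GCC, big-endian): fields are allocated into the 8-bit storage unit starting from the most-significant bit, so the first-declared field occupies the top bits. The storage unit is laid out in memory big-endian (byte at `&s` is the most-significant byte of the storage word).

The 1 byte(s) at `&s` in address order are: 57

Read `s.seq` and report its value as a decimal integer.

3

[0]=0x57 (big-endian) → word 0x57
tag:1 @ bit 7 → (0x57>>7)&0x1 = 0x0
mode:1 @ bit 6 → (0x57>>6)&0x1 = 0x1
cnt:1 @ bit 5 → (0x57>>5)&0x1 = 0x0
chan:1 @ bit 4 → (0x57>>4)&0x1 = 0x1
seq:3 @ bit 1 → (0x57>>1)&0x7 = 0x3  ←
type:1 @ bit 0 → (0x57>>0)&0x1 = 0x1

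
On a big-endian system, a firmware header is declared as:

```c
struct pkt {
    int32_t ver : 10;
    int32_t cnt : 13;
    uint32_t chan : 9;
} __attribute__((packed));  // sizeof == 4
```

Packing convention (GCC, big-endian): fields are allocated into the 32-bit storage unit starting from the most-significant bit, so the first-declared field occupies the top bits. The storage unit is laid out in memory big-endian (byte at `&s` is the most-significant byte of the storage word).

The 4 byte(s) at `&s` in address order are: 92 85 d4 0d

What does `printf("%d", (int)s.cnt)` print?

[0]=0x92 [1]=0x85 [2]=0xd4 [3]=0x0d (big-endian) → word 0x9285d40d
ver:10 @ bit 22 → (0x9285d40d>>22)&0x3ff = 0x24a
cnt:13 @ bit 9 → (0x9285d40d>>9)&0x1fff = 0x2ea  ←
chan:9 @ bit 0 → (0x9285d40d>>0)&0x1ff = 0xd
cnt signed 13b, MSB=0: value = 746

746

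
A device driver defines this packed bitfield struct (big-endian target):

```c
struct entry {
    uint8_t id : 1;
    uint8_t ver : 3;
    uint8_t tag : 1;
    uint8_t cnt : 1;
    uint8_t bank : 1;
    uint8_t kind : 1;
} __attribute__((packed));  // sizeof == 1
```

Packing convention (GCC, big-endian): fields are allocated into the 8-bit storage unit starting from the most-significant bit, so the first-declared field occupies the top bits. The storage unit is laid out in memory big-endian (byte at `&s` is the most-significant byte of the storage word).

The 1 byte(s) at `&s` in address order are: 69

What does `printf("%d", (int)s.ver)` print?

6

[0]=0x69 (big-endian) → word 0x69
id [7+:1] = (word>>7) & 0x1 = 0
ver [4+:3] = (word>>4) & 0x7 = 6  ←
tag [3+:1] = (word>>3) & 0x1 = 1
cnt [2+:1] = (word>>2) & 0x1 = 0
bank [1+:1] = (word>>1) & 0x1 = 0
kind [0+:1] = (word>>0) & 0x1 = 1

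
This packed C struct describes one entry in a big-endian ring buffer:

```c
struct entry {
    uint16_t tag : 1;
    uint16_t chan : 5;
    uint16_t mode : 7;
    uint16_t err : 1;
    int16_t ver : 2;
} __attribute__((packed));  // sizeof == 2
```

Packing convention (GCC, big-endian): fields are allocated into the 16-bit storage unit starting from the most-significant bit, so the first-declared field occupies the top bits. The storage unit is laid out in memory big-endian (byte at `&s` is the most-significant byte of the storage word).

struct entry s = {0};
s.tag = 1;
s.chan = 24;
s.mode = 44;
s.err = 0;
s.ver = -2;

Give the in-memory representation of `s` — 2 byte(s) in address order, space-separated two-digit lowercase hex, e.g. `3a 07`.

tag (1b) val=1 bits=0x1 at bit 15: 0x8000
chan (5b) val=24 bits=0x18 at bit 10: 0xe000
mode (7b) val=44 bits=0x2c at bit 3: 0xe160
err (1b) val=0 bits=0x0 at bit 2: 0xe160
ver (2b) val=-2 bits=0x2 at bit 0: 0xe162
word = 0xe162 → big-endian bytes:
  [0]=0xe1  [1]=0x62

e1 62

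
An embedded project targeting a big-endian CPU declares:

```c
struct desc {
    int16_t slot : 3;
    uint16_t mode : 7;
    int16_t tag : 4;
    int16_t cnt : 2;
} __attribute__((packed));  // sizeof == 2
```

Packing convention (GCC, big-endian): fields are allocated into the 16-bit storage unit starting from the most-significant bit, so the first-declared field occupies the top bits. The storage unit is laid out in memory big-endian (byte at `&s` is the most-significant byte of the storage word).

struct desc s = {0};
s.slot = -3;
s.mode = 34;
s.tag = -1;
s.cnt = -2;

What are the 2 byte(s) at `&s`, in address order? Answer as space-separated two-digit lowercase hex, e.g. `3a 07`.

a8 be

[13+:3] slot=-3 & 0x7 = 0x5; word=0xa000
[6+:7] mode=34 & 0x7f = 0x22; word=0xa880
[2+:4] tag=-1 & 0xf = 0xf; word=0xa8bc
[0+:2] cnt=-2 & 0x3 = 0x2; word=0xa8be
word = 0xa8be → big-endian bytes:
  [0]=0xa8  [1]=0xbe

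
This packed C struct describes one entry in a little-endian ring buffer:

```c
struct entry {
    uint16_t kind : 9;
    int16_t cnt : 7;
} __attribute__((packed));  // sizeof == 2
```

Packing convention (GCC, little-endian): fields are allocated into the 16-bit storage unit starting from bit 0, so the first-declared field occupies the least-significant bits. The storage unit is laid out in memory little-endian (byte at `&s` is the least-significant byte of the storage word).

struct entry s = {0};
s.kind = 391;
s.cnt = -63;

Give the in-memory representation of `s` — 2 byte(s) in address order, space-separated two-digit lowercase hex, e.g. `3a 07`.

[0+:9] kind=391 & 0x1ff = 0x187; word=0x0187
[9+:7] cnt=-63 & 0x7f = 0x41; word=0x8387
word = 0x8387 → little-endian bytes:
  [0]=0x87  [1]=0x83

87 83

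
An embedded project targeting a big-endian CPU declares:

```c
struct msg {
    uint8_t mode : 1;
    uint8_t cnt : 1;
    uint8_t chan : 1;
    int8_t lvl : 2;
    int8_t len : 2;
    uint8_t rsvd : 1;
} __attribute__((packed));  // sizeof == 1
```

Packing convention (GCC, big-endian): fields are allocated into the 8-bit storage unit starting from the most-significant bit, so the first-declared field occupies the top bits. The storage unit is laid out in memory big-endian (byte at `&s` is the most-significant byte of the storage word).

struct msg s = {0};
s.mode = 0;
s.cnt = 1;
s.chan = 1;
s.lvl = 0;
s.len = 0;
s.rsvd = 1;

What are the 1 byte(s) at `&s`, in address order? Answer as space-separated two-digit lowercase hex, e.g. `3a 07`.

61

mode (1b) val=0 bits=0x0 at bit 7: 0x00
cnt (1b) val=1 bits=0x1 at bit 6: 0x40
chan (1b) val=1 bits=0x1 at bit 5: 0x60
lvl (2b) val=0 bits=0x0 at bit 3: 0x60
len (2b) val=0 bits=0x0 at bit 1: 0x60
rsvd (1b) val=1 bits=0x1 at bit 0: 0x61
word = 0x61 → big-endian bytes:
  [0]=0x61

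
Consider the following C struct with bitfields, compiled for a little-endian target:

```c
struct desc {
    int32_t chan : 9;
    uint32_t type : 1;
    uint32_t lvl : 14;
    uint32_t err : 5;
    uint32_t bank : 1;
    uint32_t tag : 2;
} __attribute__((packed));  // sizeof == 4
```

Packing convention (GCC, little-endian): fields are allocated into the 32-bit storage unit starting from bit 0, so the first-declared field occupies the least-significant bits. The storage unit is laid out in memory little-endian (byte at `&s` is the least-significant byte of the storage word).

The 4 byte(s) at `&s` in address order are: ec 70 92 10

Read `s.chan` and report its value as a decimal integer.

[0]=0xec [1]=0x70 [2]=0x92 [3]=0x10 (little-endian) → word 0x109270ec
chan:9 @ bit 0 → (0x109270ec>>0)&0x1ff = 0xec  ←
type:1 @ bit 9 → (0x109270ec>>9)&0x1 = 0x0
lvl:14 @ bit 10 → (0x109270ec>>10)&0x3fff = 0x249c
err:5 @ bit 24 → (0x109270ec>>24)&0x1f = 0x10
bank:1 @ bit 29 → (0x109270ec>>29)&0x1 = 0x0
tag:2 @ bit 30 → (0x109270ec>>30)&0x3 = 0x0
chan signed 9b, MSB=0: value = 236

236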